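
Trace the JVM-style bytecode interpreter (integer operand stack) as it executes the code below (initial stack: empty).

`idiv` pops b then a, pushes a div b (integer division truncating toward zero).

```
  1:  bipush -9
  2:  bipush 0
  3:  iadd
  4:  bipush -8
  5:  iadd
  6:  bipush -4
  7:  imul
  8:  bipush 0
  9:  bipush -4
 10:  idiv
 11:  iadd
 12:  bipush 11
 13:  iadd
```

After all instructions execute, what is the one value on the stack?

79

bipush -9 → -9
bipush 0  → -9 0
iadd      → -9
bipush -8 → -9 -8
iadd      → -17
bipush -4 → -17 -4
imul      → 68
bipush 0  → 68 0
bipush -4 → 68 0 -4
idiv      → 68 0
iadd      → 68
bipush 11 → 68 11
iadd      → 79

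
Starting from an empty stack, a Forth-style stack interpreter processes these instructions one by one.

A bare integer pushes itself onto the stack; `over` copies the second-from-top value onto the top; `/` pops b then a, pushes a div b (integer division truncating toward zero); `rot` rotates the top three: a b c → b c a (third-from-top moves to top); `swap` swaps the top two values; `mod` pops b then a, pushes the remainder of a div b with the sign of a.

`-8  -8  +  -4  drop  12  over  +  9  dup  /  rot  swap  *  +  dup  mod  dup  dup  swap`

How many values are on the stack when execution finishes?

3

-8   -> -8
-8   -> -8 -8
+    -> -16
-4   -> -16 -4
drop -> -16
12   -> -16 12
over -> -16 12 -16
+    -> -16 -4
9    -> -16 -4 9
dup  -> -16 -4 9 9
/    -> -16 -4 1
rot  -> -4 1 -16
swap -> -4 -16 1
*    -> -4 -16
+    -> -20
dup  -> -20 -20
mod  -> 0
dup  -> 0 0
dup  -> 0 0 0
swap -> 0 0 0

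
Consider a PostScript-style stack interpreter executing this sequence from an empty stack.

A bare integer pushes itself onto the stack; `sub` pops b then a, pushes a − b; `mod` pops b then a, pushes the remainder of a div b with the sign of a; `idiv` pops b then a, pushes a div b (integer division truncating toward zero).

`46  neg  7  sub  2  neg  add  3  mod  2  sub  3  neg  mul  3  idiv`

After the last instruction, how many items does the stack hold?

46   -> [46]
neg  -> [-46]
7    -> [-46, 7]
sub  -> [-53]
2    -> [-53, 2]
neg  -> [-53, -2]
add  -> [-55]
3    -> [-55, 3]
mod  -> [-1]
2    -> [-1, 2]
sub  -> [-3]
3    -> [-3, 3]
neg  -> [-3, -3]
mul  -> [9]
3    -> [9, 3]
idiv -> [3]

1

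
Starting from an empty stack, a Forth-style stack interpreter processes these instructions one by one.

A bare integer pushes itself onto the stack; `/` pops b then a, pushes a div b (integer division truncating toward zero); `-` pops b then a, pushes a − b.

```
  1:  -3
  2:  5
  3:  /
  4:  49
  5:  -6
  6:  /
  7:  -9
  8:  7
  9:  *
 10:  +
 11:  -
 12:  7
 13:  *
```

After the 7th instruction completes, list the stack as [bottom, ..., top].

[0, -8, -9]

-3 → [-3]
5  → [-3, 5]
/  → [0]
49 → [0, 49]
-6 → [0, 49, -6]
/  → [0, -8]
-9 → [0, -8, -9]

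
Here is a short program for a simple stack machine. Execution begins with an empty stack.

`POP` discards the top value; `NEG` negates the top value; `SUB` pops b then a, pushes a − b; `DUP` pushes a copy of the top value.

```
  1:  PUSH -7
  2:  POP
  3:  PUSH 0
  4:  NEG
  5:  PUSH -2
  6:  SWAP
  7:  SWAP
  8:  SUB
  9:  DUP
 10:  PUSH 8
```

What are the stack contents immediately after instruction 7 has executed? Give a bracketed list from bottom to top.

[0, -2]

PUSH -7 : [-7]
POP     : []
PUSH 0  : [0]
NEG     : [0]
PUSH -2 : [0, -2]
SWAP    : [-2, 0]
SWAP    : [0, -2]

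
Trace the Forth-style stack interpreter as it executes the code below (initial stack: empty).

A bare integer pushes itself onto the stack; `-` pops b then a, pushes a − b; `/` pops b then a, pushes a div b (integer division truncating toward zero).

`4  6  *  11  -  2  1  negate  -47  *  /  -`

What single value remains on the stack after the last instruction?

4      → 4
6      → 4 6
*      → 24
11     → 24 11
-      → 13
2      → 13 2
1      → 13 2 1
negate → 13 2 -1
-47    → 13 2 -1 -47
*      → 13 2 47
/      → 13 0
-      → 13

13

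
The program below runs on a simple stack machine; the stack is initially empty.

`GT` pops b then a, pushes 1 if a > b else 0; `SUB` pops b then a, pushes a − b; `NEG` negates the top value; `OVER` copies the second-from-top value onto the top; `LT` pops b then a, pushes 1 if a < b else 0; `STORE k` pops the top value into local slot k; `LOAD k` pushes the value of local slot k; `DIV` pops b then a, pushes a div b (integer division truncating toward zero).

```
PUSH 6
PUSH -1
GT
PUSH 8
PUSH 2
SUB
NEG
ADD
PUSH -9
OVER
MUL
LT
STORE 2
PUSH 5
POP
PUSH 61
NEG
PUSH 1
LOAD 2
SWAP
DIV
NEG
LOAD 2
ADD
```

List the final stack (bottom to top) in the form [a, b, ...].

PUSH 6  : [6]
PUSH -1 : [6, -1]
GT      : [1]
PUSH 8  : [1, 8]
PUSH 2  : [1, 8, 2]
SUB     : [1, 6]
NEG     : [1, -6]
ADD     : [-5]
PUSH -9 : [-5, -9]
OVER    : [-5, -9, -5]
MUL     : [-5, 45]
LT      : [1]
STORE 2 : []
PUSH 5  : [5]
POP     : []
PUSH 61 : [61]
NEG     : [-61]
PUSH 1  : [-61, 1]
LOAD 2  : [-61, 1, 1]
SWAP    : [-61, 1, 1]
DIV     : [-61, 1]
NEG     : [-61, -1]
LOAD 2  : [-61, -1, 1]
ADD     : [-61, 0]

[-61, 0]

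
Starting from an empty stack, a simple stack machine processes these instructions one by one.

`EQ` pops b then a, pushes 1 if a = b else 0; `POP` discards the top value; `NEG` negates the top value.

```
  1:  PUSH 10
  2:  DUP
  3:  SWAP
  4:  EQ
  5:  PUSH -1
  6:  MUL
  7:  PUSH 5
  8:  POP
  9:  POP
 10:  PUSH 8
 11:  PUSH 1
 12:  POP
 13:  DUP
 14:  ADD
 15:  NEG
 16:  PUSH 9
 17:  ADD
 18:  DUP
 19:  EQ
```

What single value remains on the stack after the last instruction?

PUSH 10  10
DUP      10 10
SWAP     10 10
EQ       1
PUSH -1  1 -1
MUL      -1
PUSH 5   -1 5
POP      -1
POP      (empty)
PUSH 8   8
PUSH 1   8 1
POP      8
DUP      8 8
ADD      16
NEG      -16
PUSH 9   -16 9
ADD      -7
DUP      -7 -7
EQ       1

1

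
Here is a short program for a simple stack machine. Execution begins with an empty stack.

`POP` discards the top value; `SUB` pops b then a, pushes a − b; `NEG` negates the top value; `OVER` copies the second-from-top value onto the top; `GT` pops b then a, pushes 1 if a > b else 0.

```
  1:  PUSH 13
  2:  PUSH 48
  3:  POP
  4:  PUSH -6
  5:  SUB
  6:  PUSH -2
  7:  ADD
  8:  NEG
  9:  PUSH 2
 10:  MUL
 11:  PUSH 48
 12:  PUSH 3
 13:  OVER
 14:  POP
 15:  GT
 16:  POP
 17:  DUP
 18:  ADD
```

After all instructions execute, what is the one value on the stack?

PUSH 13 -> [13]
PUSH 48 -> [13, 48]
POP     -> [13]
PUSH -6 -> [13, -6]
SUB     -> [19]
PUSH -2 -> [19, -2]
ADD     -> [17]
NEG     -> [-17]
PUSH 2  -> [-17, 2]
MUL     -> [-34]
PUSH 48 -> [-34, 48]
PUSH 3  -> [-34, 48, 3]
OVER    -> [-34, 48, 3, 48]
POP     -> [-34, 48, 3]
GT      -> [-34, 1]
POP     -> [-34]
DUP     -> [-34, -34]
ADD     -> [-68]

-68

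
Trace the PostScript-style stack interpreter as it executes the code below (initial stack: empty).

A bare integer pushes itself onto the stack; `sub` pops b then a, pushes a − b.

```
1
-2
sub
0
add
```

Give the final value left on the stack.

3

1    [1]
-2   [1, -2]
sub  [3]
0    [3, 0]
add  [3]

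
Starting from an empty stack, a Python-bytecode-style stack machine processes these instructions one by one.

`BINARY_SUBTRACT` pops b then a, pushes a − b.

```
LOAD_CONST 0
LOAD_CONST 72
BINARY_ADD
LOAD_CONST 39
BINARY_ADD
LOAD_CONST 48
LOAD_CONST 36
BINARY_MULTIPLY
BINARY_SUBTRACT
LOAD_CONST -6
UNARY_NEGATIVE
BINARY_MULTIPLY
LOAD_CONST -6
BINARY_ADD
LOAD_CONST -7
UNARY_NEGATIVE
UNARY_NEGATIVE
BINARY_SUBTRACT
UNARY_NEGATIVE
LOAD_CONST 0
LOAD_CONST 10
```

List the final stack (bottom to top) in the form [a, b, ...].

[9701, 0, 10]

LOAD_CONST 0    -> [0]
LOAD_CONST 72   -> [0, 72]
BINARY_ADD      -> [72]
LOAD_CONST 39   -> [72, 39]
BINARY_ADD      -> [111]
LOAD_CONST 48   -> [111, 48]
LOAD_CONST 36   -> [111, 48, 36]
BINARY_MULTIPLY -> [111, 1728]
BINARY_SUBTRACT -> [-1617]
LOAD_CONST -6   -> [-1617, -6]
UNARY_NEGATIVE  -> [-1617, 6]
BINARY_MULTIPLY -> [-9702]
LOAD_CONST -6   -> [-9702, -6]
BINARY_ADD      -> [-9708]
LOAD_CONST -7   -> [-9708, -7]
UNARY_NEGATIVE  -> [-9708, 7]
UNARY_NEGATIVE  -> [-9708, -7]
BINARY_SUBTRACT -> [-9701]
UNARY_NEGATIVE  -> [9701]
LOAD_CONST 0    -> [9701, 0]
LOAD_CONST 10   -> [9701, 0, 10]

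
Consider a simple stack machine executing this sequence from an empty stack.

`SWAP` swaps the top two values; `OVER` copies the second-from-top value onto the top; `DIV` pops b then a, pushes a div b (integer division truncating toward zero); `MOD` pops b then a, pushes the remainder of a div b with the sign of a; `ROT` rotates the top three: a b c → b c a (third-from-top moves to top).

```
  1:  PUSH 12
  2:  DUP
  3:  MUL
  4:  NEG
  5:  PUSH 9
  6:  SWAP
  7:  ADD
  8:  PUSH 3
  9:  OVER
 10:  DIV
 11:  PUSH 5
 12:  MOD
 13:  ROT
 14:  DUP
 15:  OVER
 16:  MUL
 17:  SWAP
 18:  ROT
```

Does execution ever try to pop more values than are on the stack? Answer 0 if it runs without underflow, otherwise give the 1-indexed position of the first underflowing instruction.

13

PUSH 12 → [12]
DUP     → [12, 12]
MUL     → [144]
NEG     → [-144]
PUSH 9  → [-144, 9]
SWAP    → [9, -144]
ADD     → [-135]
PUSH 3  → [-135, 3]
OVER    → [-135, 3, -135]
DIV     → [-135, 0]
PUSH 5  → [-135, 0, 5]
MOD     → [-135, 0]
ROT  — needs 3 operands, stack has 2 → underflow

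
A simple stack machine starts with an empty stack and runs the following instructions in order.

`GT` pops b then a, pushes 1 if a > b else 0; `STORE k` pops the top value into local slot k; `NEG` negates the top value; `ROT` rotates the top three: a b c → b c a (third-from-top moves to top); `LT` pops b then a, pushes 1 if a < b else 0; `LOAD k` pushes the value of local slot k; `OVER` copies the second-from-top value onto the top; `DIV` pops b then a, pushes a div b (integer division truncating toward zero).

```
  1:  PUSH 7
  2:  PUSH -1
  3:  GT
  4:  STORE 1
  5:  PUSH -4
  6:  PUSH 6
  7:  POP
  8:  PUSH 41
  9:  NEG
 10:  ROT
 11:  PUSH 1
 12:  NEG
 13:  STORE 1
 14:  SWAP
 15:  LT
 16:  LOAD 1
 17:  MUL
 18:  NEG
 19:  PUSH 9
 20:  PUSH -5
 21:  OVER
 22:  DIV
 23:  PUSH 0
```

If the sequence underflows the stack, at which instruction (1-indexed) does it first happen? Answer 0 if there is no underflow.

10

PUSH 7  → [7]
PUSH -1 → [7, -1]
GT      → [1]
STORE 1 → []
PUSH -4 → [-4]
PUSH 6  → [-4, 6]
POP     → [-4]
PUSH 41 → [-4, 41]
NEG     → [-4, -41]
ROT  — needs 3 operands, stack has 2 → underflow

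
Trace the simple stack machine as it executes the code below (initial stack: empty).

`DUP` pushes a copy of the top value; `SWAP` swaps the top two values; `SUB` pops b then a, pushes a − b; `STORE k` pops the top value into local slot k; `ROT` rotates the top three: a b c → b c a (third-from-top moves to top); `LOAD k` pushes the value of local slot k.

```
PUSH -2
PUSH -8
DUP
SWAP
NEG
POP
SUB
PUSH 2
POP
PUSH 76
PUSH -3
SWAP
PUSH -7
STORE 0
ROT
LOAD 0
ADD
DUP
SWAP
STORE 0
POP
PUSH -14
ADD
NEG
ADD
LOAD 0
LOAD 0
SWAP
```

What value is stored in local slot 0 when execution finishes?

PUSH -2  : [-2]
PUSH -8  : [-2, -8]
DUP      : [-2, -8, -8]
SWAP     : [-2, -8, -8]
NEG      : [-2, -8, 8]
POP      : [-2, -8]
SUB      : [6]
PUSH 2   : [6, 2]
POP      : [6]
PUSH 76  : [6, 76]
PUSH -3  : [6, 76, -3]
SWAP     : [6, -3, 76]
PUSH -7  : [6, -3, 76, -7]
STORE 0  : [6, -3, 76]
ROT      : [-3, 76, 6]
LOAD 0   : [-3, 76, 6, -7]
ADD      : [-3, 76, -1]
DUP      : [-3, 76, -1, -1]
SWAP     : [-3, 76, -1, -1]
STORE 0  : [-3, 76, -1]
POP      : [-3, 76]
PUSH -14 : [-3, 76, -14]
ADD      : [-3, 62]
NEG      : [-3, -62]
ADD      : [-65]
LOAD 0   : [-65, -1]
LOAD 0   : [-65, -1, -1]
SWAP     : [-65, -1, -1]

-1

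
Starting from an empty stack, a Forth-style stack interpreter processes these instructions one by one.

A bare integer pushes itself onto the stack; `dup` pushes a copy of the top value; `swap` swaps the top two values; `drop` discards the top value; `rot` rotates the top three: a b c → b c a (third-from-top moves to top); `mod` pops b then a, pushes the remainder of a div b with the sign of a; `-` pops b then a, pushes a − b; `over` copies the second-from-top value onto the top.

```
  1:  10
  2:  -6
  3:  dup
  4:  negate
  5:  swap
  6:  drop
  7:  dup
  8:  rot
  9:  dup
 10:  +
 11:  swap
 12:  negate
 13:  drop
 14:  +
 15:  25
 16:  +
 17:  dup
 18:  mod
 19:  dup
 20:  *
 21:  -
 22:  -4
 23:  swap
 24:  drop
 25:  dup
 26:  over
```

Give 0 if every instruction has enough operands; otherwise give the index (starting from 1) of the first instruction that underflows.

21

10     -> [10]
-6     -> [10, -6]
dup    -> [10, -6, -6]
negate -> [10, -6, 6]
swap   -> [10, 6, -6]
drop   -> [10, 6]
dup    -> [10, 6, 6]
rot    -> [6, 6, 10]
dup    -> [6, 6, 10, 10]
+      -> [6, 6, 20]
swap   -> [6, 20, 6]
negate -> [6, 20, -6]
drop   -> [6, 20]
+      -> [26]
25     -> [26, 25]
+      -> [51]
dup    -> [51, 51]
mod    -> [0]
dup    -> [0, 0]
*      -> [0]
-  — needs 2 operands, stack has 1 → underflow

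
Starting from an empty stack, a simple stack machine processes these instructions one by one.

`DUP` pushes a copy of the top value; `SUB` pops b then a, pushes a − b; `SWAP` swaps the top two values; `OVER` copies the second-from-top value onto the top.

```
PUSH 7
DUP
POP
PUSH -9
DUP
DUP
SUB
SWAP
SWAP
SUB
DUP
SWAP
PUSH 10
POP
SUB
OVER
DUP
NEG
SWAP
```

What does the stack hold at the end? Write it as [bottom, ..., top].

PUSH 7  -> [7]
DUP     -> [7, 7]
POP     -> [7]
PUSH -9 -> [7, -9]
DUP     -> [7, -9, -9]
DUP     -> [7, -9, -9, -9]
SUB     -> [7, -9, 0]
SWAP    -> [7, 0, -9]
SWAP    -> [7, -9, 0]
SUB     -> [7, -9]
DUP     -> [7, -9, -9]
SWAP    -> [7, -9, -9]
PUSH 10 -> [7, -9, -9, 10]
POP     -> [7, -9, -9]
SUB     -> [7, 0]
OVER    -> [7, 0, 7]
DUP     -> [7, 0, 7, 7]
NEG     -> [7, 0, 7, -7]
SWAP    -> [7, 0, -7, 7]

[7, 0, -7, 7]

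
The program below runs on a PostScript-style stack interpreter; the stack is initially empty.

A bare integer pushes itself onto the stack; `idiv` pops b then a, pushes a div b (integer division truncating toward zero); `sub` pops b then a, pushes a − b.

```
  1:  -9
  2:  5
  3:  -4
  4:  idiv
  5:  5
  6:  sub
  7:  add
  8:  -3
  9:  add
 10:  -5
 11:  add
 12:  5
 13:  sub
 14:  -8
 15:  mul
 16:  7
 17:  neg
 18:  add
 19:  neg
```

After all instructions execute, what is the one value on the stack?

-217

-9   -> -9
5    -> -9 5
-4   -> -9 5 -4
idiv -> -9 -1
5    -> -9 -1 5
sub  -> -9 -6
add  -> -15
-3   -> -15 -3
add  -> -18
-5   -> -18 -5
add  -> -23
5    -> -23 5
sub  -> -28
-8   -> -28 -8
mul  -> 224
7    -> 224 7
neg  -> 224 -7
add  -> 217
neg  -> -217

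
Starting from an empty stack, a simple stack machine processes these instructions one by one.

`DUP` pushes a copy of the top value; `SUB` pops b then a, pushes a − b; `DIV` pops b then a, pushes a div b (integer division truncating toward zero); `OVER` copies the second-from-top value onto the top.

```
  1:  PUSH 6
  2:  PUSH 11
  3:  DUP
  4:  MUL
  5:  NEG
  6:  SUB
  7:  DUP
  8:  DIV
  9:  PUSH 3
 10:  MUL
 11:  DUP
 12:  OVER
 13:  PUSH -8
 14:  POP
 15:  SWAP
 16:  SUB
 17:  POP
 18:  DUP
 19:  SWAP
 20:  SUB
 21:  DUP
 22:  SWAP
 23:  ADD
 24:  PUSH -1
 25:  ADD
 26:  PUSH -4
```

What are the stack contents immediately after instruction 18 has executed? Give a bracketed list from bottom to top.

[3, 3]

PUSH 6   6
PUSH 11  6 11
DUP      6 11 11
MUL      6 121
NEG      6 -121
SUB      127
DUP      127 127
DIV      1
PUSH 3   1 3
MUL      3
DUP      3 3
OVER     3 3 3
PUSH -8  3 3 3 -8
POP      3 3 3
SWAP     3 3 3
SUB      3 0
POP      3
DUP      3 3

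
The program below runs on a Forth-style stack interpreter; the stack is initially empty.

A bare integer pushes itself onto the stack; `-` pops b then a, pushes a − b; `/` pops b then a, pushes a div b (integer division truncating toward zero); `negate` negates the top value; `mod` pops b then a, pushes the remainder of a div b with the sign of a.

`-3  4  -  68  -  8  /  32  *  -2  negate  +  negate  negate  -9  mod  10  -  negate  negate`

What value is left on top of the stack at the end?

-3      [-3]
4       [-3, 4]
-       [-7]
68      [-7, 68]
-       [-75]
8       [-75, 8]
/       [-9]
32      [-9, 32]
*       [-288]
-2      [-288, -2]
negate  [-288, 2]
+       [-286]
negate  [286]
negate  [-286]
-9      [-286, -9]
mod     [-7]
10      [-7, 10]
-       [-17]
negate  [17]
negate  [-17]

-17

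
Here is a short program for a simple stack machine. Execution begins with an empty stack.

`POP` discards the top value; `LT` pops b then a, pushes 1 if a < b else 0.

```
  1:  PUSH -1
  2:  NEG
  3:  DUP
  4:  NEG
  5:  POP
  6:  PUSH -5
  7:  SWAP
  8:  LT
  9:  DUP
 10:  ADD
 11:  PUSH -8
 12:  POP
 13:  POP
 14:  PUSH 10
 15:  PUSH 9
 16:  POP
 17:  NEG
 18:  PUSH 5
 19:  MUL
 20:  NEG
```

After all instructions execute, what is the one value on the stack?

50

PUSH -1 → -1
NEG     → 1
DUP     → 1 1
NEG     → 1 -1
POP     → 1
PUSH -5 → 1 -5
SWAP    → -5 1
LT      → 1
DUP     → 1 1
ADD     → 2
PUSH -8 → 2 -8
POP     → 2
POP     → (empty)
PUSH 10 → 10
PUSH 9  → 10 9
POP     → 10
NEG     → -10
PUSH 5  → -10 5
MUL     → -50
NEG     → 50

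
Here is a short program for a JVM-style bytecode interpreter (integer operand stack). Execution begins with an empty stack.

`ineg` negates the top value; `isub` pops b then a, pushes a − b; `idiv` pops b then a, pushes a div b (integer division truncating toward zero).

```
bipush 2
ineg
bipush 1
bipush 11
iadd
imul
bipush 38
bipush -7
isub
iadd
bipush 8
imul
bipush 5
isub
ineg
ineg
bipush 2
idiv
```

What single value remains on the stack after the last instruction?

bipush 2  → 2
ineg      → -2
bipush 1  → -2 1
bipush 11 → -2 1 11
iadd      → -2 12
imul      → -24
bipush 38 → -24 38
bipush -7 → -24 38 -7
isub      → -24 45
iadd      → 21
bipush 8  → 21 8
imul      → 168
bipush 5  → 168 5
isub      → 163
ineg      → -163
ineg      → 163
bipush 2  → 163 2
idiv      → 81

81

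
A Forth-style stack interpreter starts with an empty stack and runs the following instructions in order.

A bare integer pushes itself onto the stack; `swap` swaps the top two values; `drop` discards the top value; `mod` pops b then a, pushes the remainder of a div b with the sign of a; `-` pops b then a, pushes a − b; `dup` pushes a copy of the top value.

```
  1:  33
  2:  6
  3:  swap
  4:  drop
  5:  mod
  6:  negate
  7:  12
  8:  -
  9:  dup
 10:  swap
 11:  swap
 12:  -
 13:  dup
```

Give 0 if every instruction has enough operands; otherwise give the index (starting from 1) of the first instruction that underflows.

33   → 33
6    → 33 6
swap → 6 33
drop → 6
mod  — needs 2 operands, stack has 1 → underflow

5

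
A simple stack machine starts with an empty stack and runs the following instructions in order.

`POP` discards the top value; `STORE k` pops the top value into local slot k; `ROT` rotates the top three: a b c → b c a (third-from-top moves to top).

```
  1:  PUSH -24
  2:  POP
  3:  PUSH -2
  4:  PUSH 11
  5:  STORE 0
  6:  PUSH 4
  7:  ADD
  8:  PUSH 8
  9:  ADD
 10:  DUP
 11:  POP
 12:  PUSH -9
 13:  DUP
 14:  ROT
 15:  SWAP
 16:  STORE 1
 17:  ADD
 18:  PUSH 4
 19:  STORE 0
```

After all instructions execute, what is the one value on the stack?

PUSH -24 → -24
POP      → (empty)
PUSH -2  → -2
PUSH 11  → -2 11
STORE 0  → -2
PUSH 4   → -2 4
ADD      → 2
PUSH 8   → 2 8
ADD      → 10
DUP      → 10 10
POP      → 10
PUSH -9  → 10 -9
DUP      → 10 -9 -9
ROT      → -9 -9 10
SWAP     → -9 10 -9
STORE 1  → -9 10
ADD      → 1
PUSH 4   → 1 4
STORE 0  → 1

1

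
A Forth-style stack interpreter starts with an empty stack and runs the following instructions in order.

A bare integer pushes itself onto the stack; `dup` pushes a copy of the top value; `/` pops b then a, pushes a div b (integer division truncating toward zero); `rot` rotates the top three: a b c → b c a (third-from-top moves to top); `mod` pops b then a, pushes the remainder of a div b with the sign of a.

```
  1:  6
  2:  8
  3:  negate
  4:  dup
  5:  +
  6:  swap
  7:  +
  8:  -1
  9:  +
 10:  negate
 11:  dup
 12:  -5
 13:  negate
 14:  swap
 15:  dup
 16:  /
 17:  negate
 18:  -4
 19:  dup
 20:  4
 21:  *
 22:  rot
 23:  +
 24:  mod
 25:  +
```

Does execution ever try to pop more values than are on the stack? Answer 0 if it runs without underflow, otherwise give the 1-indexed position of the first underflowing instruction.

0

6      → 6
8      → 6 8
negate → 6 -8
dup    → 6 -8 -8
+      → 6 -16
swap   → -16 6
+      → -10
-1     → -10 -1
+      → -11
negate → 11
dup    → 11 11
-5     → 11 11 -5
negate → 11 11 5
swap   → 11 5 11
dup    → 11 5 11 11
/      → 11 5 1
negate → 11 5 -1
-4     → 11 5 -1 -4
dup    → 11 5 -1 -4 -4
4      → 11 5 -1 -4 -4 4
*      → 11 5 -1 -4 -16
rot    → 11 5 -4 -16 -1
+      → 11 5 -4 -17
mod    → 11 5 -4
+      → 11 1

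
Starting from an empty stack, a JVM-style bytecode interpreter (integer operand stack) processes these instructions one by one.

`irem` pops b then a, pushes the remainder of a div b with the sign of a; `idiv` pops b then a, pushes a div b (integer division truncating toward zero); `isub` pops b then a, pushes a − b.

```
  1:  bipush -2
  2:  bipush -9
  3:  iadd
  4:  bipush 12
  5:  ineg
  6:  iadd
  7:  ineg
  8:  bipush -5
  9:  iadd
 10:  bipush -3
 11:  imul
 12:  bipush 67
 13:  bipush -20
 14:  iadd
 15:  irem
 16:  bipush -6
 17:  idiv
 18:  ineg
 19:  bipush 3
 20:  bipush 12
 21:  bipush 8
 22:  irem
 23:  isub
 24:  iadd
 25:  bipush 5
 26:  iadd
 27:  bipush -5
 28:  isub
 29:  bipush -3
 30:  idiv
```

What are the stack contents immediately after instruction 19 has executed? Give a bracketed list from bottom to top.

bipush -2   -2
bipush -9   -2 -9
iadd        -11
bipush 12   -11 12
ineg        -11 -12
iadd        -23
ineg        23
bipush -5   23 -5
iadd        18
bipush -3   18 -3
imul        -54
bipush 67   -54 67
bipush -20  -54 67 -20
iadd        -54 47
irem        -7
bipush -6   -7 -6
idiv        1
ineg        -1
bipush 3    -1 3

[-1, 3]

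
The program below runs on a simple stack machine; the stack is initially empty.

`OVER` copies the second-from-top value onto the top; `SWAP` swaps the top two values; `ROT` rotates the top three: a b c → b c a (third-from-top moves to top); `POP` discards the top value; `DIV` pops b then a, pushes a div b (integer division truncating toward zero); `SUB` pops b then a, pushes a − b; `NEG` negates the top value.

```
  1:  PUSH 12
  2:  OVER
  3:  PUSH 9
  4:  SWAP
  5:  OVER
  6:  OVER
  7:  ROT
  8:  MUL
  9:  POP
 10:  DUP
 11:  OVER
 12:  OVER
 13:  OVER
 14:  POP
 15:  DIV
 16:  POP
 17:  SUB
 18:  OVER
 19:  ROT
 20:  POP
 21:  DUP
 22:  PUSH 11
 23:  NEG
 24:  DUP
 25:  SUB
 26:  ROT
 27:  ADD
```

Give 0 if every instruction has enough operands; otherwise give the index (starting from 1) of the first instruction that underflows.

PUSH 12  [12]
OVER  — needs 2 operands, stack has 1 → underflow

2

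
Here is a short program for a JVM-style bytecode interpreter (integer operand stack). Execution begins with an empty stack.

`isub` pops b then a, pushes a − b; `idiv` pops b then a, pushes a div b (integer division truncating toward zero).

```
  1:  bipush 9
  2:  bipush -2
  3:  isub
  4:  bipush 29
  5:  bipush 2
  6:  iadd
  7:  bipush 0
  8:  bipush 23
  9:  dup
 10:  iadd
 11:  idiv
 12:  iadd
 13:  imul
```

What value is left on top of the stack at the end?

bipush 9   [9]
bipush -2  [9, -2]
isub       [11]
bipush 29  [11, 29]
bipush 2   [11, 29, 2]
iadd       [11, 31]
bipush 0   [11, 31, 0]
bipush 23  [11, 31, 0, 23]
dup        [11, 31, 0, 23, 23]
iadd       [11, 31, 0, 46]
idiv       [11, 31, 0]
iadd       [11, 31]
imul       [341]

341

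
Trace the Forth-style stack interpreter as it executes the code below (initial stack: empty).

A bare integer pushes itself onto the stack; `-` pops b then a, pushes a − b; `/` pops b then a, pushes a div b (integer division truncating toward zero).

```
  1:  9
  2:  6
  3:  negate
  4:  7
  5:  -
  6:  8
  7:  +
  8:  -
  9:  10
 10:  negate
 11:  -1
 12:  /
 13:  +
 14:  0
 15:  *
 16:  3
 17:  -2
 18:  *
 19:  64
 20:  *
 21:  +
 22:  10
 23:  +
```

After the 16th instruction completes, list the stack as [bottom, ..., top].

9       [9]
6       [9, 6]
negate  [9, -6]
7       [9, -6, 7]
-       [9, -13]
8       [9, -13, 8]
+       [9, -5]
-       [14]
10      [14, 10]
negate  [14, -10]
-1      [14, -10, -1]
/       [14, 10]
+       [24]
0       [24, 0]
*       [0]
3       [0, 3]

[0, 3]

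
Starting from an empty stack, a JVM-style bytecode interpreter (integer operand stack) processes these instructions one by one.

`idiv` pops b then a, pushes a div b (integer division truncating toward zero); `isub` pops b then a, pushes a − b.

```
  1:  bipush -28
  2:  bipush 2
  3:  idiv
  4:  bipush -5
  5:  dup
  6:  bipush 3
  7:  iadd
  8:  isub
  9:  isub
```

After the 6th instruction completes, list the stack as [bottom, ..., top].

bipush -28 -> -28
bipush 2   -> -28 2
idiv       -> -14
bipush -5  -> -14 -5
dup        -> -14 -5 -5
bipush 3   -> -14 -5 -5 3

[-14, -5, -5, 3]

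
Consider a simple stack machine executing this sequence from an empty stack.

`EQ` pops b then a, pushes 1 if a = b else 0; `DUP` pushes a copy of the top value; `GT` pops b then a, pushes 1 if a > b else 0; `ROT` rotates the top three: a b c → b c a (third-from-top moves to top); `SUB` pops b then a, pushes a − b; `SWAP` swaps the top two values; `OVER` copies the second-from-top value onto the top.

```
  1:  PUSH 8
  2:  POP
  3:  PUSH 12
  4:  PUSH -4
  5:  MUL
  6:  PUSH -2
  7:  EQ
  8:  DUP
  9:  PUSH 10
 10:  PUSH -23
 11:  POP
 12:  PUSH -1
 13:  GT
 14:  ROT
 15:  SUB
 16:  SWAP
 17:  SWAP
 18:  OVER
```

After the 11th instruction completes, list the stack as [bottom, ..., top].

[0, 0, 10]

PUSH 8   -> [8]
POP      -> []
PUSH 12  -> [12]
PUSH -4  -> [12, -4]
MUL      -> [-48]
PUSH -2  -> [-48, -2]
EQ       -> [0]
DUP      -> [0, 0]
PUSH 10  -> [0, 0, 10]
PUSH -23 -> [0, 0, 10, -23]
POP      -> [0, 0, 10]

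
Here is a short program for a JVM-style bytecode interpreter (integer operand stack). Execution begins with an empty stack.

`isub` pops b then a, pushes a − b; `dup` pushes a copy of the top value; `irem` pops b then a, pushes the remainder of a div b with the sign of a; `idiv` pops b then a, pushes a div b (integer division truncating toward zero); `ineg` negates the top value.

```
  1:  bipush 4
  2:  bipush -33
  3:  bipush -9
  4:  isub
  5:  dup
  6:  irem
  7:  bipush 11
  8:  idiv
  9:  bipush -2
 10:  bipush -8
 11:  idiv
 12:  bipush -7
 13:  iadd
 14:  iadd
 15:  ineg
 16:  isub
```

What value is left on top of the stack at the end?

-3

bipush 4    4
bipush -33  4 -33
bipush -9   4 -33 -9
isub        4 -24
dup         4 -24 -24
irem        4 0
bipush 11   4 0 11
idiv        4 0
bipush -2   4 0 -2
bipush -8   4 0 -2 -8
idiv        4 0 0
bipush -7   4 0 0 -7
iadd        4 0 -7
iadd        4 -7
ineg        4 7
isub        -3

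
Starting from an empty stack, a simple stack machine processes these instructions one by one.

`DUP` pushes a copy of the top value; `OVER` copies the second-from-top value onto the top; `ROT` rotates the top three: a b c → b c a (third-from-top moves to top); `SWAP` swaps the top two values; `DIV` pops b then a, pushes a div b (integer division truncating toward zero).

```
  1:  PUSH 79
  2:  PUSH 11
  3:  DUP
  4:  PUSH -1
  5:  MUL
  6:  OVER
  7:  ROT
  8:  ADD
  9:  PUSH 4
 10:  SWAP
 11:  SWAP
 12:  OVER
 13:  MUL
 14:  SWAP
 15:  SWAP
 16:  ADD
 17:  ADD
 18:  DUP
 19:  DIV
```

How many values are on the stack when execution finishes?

PUSH 79 : 79
PUSH 11 : 79 11
DUP     : 79 11 11
PUSH -1 : 79 11 11 -1
MUL     : 79 11 -11
OVER    : 79 11 -11 11
ROT     : 79 -11 11 11
ADD     : 79 -11 22
PUSH 4  : 79 -11 22 4
SWAP    : 79 -11 4 22
SWAP    : 79 -11 22 4
OVER    : 79 -11 22 4 22
MUL     : 79 -11 22 88
SWAP    : 79 -11 88 22
SWAP    : 79 -11 22 88
ADD     : 79 -11 110
ADD     : 79 99
DUP     : 79 99 99
DIV     : 79 1

2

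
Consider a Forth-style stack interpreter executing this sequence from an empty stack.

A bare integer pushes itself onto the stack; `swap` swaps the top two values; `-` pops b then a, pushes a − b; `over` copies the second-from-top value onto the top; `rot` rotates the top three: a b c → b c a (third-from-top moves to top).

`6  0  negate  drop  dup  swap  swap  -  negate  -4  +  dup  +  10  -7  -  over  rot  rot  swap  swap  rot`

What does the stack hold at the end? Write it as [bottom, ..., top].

6      : 6
0      : 6 0
negate : 6 0
drop   : 6
dup    : 6 6
swap   : 6 6
swap   : 6 6
-      : 0
negate : 0
-4     : 0 -4
+      : -4
dup    : -4 -4
+      : -8
10     : -8 10
-7     : -8 10 -7
-      : -8 17
over   : -8 17 -8
rot    : 17 -8 -8
rot    : -8 -8 17
swap   : -8 17 -8
swap   : -8 -8 17
rot    : -8 17 -8

[-8, 17, -8]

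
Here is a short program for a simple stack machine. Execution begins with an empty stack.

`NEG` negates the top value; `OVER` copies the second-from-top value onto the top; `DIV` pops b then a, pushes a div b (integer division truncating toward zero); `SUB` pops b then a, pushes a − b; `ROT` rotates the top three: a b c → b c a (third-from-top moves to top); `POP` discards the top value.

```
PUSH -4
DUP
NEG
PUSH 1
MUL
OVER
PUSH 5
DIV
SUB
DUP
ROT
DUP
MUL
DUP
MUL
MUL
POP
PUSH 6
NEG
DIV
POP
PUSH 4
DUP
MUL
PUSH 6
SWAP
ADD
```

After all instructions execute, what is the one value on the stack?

PUSH -4 → -4
DUP     → -4 -4
NEG     → -4 4
PUSH 1  → -4 4 1
MUL     → -4 4
OVER    → -4 4 -4
PUSH 5  → -4 4 -4 5
DIV     → -4 4 0
SUB     → -4 4
DUP     → -4 4 4
ROT     → 4 4 -4
DUP     → 4 4 -4 -4
MUL     → 4 4 16
DUP     → 4 4 16 16
MUL     → 4 4 256
MUL     → 4 1024
POP     → 4
PUSH 6  → 4 6
NEG     → 4 -6
DIV     → 0
POP     → (empty)
PUSH 4  → 4
DUP     → 4 4
MUL     → 16
PUSH 6  → 16 6
SWAP    → 6 16
ADD     → 22

22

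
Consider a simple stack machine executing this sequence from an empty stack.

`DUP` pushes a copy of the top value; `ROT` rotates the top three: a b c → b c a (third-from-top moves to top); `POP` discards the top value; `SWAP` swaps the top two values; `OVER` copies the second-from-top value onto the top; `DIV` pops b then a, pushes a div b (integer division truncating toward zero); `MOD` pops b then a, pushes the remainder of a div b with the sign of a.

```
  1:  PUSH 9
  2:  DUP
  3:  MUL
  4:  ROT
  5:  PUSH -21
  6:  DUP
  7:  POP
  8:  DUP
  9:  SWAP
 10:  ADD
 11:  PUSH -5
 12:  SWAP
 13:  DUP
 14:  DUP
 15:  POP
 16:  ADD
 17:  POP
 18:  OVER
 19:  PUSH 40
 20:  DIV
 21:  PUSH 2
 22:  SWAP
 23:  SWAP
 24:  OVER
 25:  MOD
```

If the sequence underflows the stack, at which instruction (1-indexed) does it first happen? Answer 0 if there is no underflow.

4

PUSH 9 : 9
DUP    : 9 9
MUL    : 81
ROT  — needs 3 operands, stack has 1 → underflow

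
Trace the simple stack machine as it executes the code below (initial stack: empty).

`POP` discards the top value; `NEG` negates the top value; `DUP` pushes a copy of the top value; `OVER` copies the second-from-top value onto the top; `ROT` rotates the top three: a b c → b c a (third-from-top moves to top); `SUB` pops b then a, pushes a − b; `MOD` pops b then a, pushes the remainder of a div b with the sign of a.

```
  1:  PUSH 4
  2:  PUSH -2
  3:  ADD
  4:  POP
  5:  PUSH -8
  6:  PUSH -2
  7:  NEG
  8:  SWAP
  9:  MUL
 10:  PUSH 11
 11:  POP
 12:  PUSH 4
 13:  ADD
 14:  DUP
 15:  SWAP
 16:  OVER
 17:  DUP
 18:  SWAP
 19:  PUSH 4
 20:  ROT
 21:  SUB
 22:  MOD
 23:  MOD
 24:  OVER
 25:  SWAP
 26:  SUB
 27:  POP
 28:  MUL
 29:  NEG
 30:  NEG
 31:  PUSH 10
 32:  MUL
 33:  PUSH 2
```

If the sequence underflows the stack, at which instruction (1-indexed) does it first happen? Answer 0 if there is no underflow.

PUSH 4  : 4
PUSH -2 : 4 -2
ADD     : 2
POP     : (empty)
PUSH -8 : -8
PUSH -2 : -8 -2
NEG     : -8 2
SWAP    : 2 -8
MUL     : -16
PUSH 11 : -16 11
POP     : -16
PUSH 4  : -16 4
ADD     : -12
DUP     : -12 -12
SWAP    : -12 -12
OVER    : -12 -12 -12
DUP     : -12 -12 -12 -12
SWAP    : -12 -12 -12 -12
PUSH 4  : -12 -12 -12 -12 4
ROT     : -12 -12 -12 4 -12
SUB     : -12 -12 -12 16
MOD     : -12 -12 -12
MOD     : -12 0
OVER    : -12 0 -12
SWAP    : -12 -12 0
SUB     : -12 -12
POP     : -12
MUL  — needs 2 operands, stack has 1 → underflow

28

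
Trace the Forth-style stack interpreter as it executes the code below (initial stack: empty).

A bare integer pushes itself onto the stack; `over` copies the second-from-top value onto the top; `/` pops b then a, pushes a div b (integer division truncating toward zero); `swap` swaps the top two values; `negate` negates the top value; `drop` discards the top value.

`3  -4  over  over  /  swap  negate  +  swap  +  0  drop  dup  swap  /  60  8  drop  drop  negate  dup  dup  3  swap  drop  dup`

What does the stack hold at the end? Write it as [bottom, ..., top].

[-1, -1, 3, 3]

3       3
-4      3 -4
over    3 -4 3
over    3 -4 3 -4
/       3 -4 0
swap    3 0 -4
negate  3 0 4
+       3 4
swap    4 3
+       7
0       7 0
drop    7
dup     7 7
swap    7 7
/       1
60      1 60
8       1 60 8
drop    1 60
drop    1
negate  -1
dup     -1 -1
dup     -1 -1 -1
3       -1 -1 -1 3
swap    -1 -1 3 -1
drop    -1 -1 3
dup     -1 -1 3 3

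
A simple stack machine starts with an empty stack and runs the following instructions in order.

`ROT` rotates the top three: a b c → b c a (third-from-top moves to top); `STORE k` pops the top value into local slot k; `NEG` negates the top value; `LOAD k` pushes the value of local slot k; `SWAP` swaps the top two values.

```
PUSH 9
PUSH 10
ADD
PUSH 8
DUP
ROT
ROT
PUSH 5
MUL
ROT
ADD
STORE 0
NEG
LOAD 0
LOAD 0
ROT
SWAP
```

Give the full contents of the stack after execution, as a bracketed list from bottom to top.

[48, -19, 48]

PUSH 9  → 9
PUSH 10 → 9 10
ADD     → 19
PUSH 8  → 19 8
DUP     → 19 8 8
ROT     → 8 8 19
ROT     → 8 19 8
PUSH 5  → 8 19 8 5
MUL     → 8 19 40
ROT     → 19 40 8
ADD     → 19 48
STORE 0 → 19
NEG     → -19
LOAD 0  → -19 48
LOAD 0  → -19 48 48
ROT     → 48 48 -19
SWAP    → 48 -19 48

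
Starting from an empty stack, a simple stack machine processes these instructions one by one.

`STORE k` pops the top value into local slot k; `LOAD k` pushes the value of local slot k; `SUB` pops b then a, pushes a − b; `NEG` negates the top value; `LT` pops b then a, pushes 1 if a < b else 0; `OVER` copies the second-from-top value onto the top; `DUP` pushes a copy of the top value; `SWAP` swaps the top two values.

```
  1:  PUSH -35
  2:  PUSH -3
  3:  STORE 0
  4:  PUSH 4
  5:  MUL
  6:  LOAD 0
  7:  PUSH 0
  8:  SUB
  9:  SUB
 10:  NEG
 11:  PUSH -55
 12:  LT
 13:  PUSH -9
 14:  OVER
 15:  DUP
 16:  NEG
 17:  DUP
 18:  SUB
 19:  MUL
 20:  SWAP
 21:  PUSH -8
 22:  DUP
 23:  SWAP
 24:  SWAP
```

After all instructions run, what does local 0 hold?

PUSH -35  -35
PUSH -3   -35 -3
STORE 0   -35
PUSH 4    -35 4
MUL       -140
LOAD 0    -140 -3
PUSH 0    -140 -3 0
SUB       -140 -3
SUB       -137
NEG       137
PUSH -55  137 -55
LT        0
PUSH -9   0 -9
OVER      0 -9 0
DUP       0 -9 0 0
NEG       0 -9 0 0
DUP       0 -9 0 0 0
SUB       0 -9 0 0
MUL       0 -9 0
SWAP      0 0 -9
PUSH -8   0 0 -9 -8
DUP       0 0 -9 -8 -8
SWAP      0 0 -9 -8 -8
SWAP      0 0 -9 -8 -8

-3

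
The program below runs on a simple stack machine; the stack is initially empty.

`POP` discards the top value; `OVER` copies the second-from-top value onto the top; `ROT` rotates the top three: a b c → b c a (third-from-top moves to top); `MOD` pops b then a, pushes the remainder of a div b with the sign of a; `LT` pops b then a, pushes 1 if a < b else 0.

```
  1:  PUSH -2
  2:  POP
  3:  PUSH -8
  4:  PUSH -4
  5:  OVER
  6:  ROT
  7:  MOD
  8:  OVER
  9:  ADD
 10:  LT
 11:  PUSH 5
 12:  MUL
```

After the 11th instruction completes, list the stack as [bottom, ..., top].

[0, 5]

PUSH -2 → [-2]
POP     → []
PUSH -8 → [-8]
PUSH -4 → [-8, -4]
OVER    → [-8, -4, -8]
ROT     → [-4, -8, -8]
MOD     → [-4, 0]
OVER    → [-4, 0, -4]
ADD     → [-4, -4]
LT      → [0]
PUSH 5  → [0, 5]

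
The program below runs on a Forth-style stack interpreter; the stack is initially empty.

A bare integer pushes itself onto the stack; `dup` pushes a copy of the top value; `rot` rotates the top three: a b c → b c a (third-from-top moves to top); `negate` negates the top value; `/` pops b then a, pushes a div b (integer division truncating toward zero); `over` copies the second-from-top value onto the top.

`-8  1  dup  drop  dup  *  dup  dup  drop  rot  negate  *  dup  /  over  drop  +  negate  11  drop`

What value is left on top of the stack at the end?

-8     : [-8]
1      : [-8, 1]
dup    : [-8, 1, 1]
drop   : [-8, 1]
dup    : [-8, 1, 1]
*      : [-8, 1]
dup    : [-8, 1, 1]
dup    : [-8, 1, 1, 1]
drop   : [-8, 1, 1]
rot    : [1, 1, -8]
negate : [1, 1, 8]
*      : [1, 8]
dup    : [1, 8, 8]
/      : [1, 1]
over   : [1, 1, 1]
drop   : [1, 1]
+      : [2]
negate : [-2]
11     : [-2, 11]
drop   : [-2]

-2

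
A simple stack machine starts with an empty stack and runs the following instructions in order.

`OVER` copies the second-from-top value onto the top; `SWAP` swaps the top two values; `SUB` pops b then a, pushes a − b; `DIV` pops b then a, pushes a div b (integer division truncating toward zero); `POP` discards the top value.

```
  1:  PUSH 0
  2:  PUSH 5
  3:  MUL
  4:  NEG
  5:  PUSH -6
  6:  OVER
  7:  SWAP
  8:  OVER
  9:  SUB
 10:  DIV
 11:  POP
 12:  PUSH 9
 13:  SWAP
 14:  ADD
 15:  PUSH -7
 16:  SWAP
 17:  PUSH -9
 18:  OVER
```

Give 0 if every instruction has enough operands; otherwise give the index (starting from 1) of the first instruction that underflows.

PUSH 0  -> 0
PUSH 5  -> 0 5
MUL     -> 0
NEG     -> 0
PUSH -6 -> 0 -6
OVER    -> 0 -6 0
SWAP    -> 0 0 -6
OVER    -> 0 0 -6 0
SUB     -> 0 0 -6
DIV     -> 0 0
POP     -> 0
PUSH 9  -> 0 9
SWAP    -> 9 0
ADD     -> 9
PUSH -7 -> 9 -7
SWAP    -> -7 9
PUSH -9 -> -7 9 -9
OVER    -> -7 9 -9 9

0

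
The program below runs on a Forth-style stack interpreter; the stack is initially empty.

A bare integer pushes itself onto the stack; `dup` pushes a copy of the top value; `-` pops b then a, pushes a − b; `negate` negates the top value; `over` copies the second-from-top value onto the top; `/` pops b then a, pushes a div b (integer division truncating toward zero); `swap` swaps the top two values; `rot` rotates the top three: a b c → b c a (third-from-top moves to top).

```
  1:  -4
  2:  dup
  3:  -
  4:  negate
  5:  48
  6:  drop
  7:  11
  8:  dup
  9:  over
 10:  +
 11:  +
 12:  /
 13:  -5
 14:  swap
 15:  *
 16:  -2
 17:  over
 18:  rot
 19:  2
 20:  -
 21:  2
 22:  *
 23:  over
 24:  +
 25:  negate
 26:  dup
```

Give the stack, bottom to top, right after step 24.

[-2, 0, -4]

-4     → [-4]
dup    → [-4, -4]
-      → [0]
negate → [0]
48     → [0, 48]
drop   → [0]
11     → [0, 11]
dup    → [0, 11, 11]
over   → [0, 11, 11, 11]
+      → [0, 11, 22]
+      → [0, 33]
/      → [0]
-5     → [0, -5]
swap   → [-5, 0]
*      → [0]
-2     → [0, -2]
over   → [0, -2, 0]
rot    → [-2, 0, 0]
2      → [-2, 0, 0, 2]
-      → [-2, 0, -2]
2      → [-2, 0, -2, 2]
*      → [-2, 0, -4]
over   → [-2, 0, -4, 0]
+      → [-2, 0, -4]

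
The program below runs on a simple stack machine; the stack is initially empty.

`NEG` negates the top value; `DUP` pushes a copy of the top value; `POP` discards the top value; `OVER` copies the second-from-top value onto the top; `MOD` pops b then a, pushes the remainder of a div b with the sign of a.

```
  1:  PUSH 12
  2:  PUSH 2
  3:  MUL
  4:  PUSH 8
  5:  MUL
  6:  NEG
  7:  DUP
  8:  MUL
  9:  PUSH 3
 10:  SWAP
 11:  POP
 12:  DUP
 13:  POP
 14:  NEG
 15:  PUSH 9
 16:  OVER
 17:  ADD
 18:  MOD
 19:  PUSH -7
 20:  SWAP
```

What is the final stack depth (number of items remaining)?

2

PUSH 12 : 12
PUSH 2  : 12 2
MUL     : 24
PUSH 8  : 24 8
MUL     : 192
NEG     : -192
DUP     : -192 -192
MUL     : 36864
PUSH 3  : 36864 3
SWAP    : 3 36864
POP     : 3
DUP     : 3 3
POP     : 3
NEG     : -3
PUSH 9  : -3 9
OVER    : -3 9 -3
ADD     : -3 6
MOD     : -3
PUSH -7 : -3 -7
SWAP    : -7 -3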